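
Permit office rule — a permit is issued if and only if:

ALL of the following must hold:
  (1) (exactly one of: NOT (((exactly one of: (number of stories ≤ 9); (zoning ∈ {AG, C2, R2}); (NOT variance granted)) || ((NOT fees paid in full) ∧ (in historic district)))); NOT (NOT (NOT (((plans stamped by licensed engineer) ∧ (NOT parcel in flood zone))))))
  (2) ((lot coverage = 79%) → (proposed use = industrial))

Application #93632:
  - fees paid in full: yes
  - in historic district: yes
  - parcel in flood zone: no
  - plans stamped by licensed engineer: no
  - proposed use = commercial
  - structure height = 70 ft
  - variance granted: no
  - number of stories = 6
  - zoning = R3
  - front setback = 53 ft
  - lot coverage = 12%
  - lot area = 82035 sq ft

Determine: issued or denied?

Atomic conditions:
  number of stories ≤ 9: 6 ≤ 9 is true
  zoning ∈ {AG, C2, R2}: R3 is not in the set → false
  NOT variance granted: no → true
  NOT fees paid in full: yes → false
  in historic district: yes → true
  plans stamped by licensed engineer: no → false
  NOT parcel in flood zone: no → true
  lot coverage = 79%: 12 == 79 is false
  proposed use = industrial: commercial == industrial is false
Combine:
[1.1.1.1] exactly-one(true, false, true) = false
[1.1.1.2] false AND true = false
[1.1.1] false OR false = false
[1.1] NOT false = true
[1.2.1.1.1] false AND true = false
[1.2.1.1] NOT false = true
[1.2.1] NOT true = false
[1.2] NOT false = true
[1] exactly-one(true, true) = false
[2] false → false (antecedent false ⇒ implication holds) = true
[root] false AND true = false
Overall: false → denied

Denied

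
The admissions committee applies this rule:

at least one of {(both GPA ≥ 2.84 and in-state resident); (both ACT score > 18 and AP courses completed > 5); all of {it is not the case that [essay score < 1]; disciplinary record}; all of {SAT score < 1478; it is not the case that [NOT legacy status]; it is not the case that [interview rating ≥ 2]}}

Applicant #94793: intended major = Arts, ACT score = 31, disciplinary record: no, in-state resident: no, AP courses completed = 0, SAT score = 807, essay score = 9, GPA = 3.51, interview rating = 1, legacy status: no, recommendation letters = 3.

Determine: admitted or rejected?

Atomic conditions:
  GPA ≥ 2.84: 3.51 ≥ 2.84 is true
  in-state resident: no → false
  ACT score > 18: 31 > 18 is true
  AP courses completed > 5: 0 > 5 is false
  essay score < 1: 9 < 1 is false
  disciplinary record: no → false
  SAT score < 1478: 807 < 1478 is true
  NOT legacy status: no → true
  interview rating ≥ 2: 1 ≥ 2 is false
Combine:
[1] true AND false = false
[2] true AND false = false
[3.1] NOT false = true
[3] true AND false = false
[4.2] NOT true = false
[4.3] NOT false = true
[4] true AND false AND true = false
[root] false OR false OR false OR false = false
Overall: false → rejected

Rejected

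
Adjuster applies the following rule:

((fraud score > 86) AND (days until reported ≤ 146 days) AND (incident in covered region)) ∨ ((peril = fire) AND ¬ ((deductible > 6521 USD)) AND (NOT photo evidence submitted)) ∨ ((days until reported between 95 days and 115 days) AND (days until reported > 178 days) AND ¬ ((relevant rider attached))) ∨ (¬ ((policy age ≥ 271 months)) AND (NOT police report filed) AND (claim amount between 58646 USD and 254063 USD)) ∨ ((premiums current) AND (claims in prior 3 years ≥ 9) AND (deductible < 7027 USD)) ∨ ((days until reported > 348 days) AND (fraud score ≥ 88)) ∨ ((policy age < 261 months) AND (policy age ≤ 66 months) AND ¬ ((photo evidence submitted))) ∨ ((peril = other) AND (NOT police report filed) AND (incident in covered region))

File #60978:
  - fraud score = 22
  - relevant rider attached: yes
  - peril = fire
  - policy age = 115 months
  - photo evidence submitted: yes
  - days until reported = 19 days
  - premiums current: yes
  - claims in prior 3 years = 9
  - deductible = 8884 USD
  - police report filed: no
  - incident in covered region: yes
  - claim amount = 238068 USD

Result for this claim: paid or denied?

Paid

Atomic conditions:
  fraud score > 86: 22 > 86 is false
  days until reported ≤ 146 days: 19 ≤ 146 is true
  incident in covered region: yes → true
  peril = fire: fire == fire is true
  deductible > 6521 USD: 8884 > 6521 is true
  NOT photo evidence submitted: yes → false
  days until reported between 95 days and 115 days: 19 in [95, 115] is false
  days until reported > 178 days: 19 > 178 is false
  relevant rider attached: yes → true
  policy age ≥ 271 months: 115 ≥ 271 is false
  NOT police report filed: no → true
  claim amount between 58646 USD and 254063 USD: 238068 in [58646, 254063] is true
  premiums current: yes → true
  claims in prior 3 years ≥ 9: 9 ≥ 9 is true
  deductible < 7027 USD: 8884 < 7027 is false
  days until reported > 348 days: 19 > 348 is false
  fraud score ≥ 88: 22 ≥ 88 is false
  policy age < 261 months: 115 < 261 is true
  policy age ≤ 66 months: 115 ≤ 66 is false
  photo evidence submitted: yes → true
  peril = other: fire == other is false
Combine:
[1] false AND true AND true = false
[2.2] NOT true = false
[2] true AND false AND false = false
[3.3] NOT true = false
[3] false AND false AND false = false
[4.1] NOT false = true
[4] true AND true AND true = true
[5] true AND true AND false = false
[6] false AND false = false
[7.3] NOT true = false
[7] true AND false AND false = false
[8] false AND true AND true = false
[root] false OR false OR false OR true OR false OR false OR false OR false = true
Overall: true → paid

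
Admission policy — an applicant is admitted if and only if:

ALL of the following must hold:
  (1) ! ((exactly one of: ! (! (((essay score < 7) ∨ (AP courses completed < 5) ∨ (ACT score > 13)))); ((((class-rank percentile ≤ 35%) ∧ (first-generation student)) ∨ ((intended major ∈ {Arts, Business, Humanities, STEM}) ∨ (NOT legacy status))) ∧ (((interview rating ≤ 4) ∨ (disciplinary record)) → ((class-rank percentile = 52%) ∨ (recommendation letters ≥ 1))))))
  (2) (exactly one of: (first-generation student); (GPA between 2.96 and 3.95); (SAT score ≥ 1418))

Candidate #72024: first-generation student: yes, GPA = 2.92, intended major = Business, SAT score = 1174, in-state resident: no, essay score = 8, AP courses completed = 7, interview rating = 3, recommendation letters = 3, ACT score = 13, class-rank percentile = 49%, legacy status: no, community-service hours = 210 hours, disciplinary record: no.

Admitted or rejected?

Rejected

Atomic conditions:
  essay score < 7: 8 < 7 is false
  AP courses completed < 5: 7 < 5 is false
  ACT score > 13: 13 > 13 is false
  class-rank percentile ≤ 35%: 49 ≤ 35 is false
  first-generation student: yes → true
  intended major ∈ {Arts, Business, Humanities, STEM}: Business is in the set → true
  NOT legacy status: no → true
  interview rating ≤ 4: 3 ≤ 4 is true
  disciplinary record: no → false
  class-rank percentile = 52%: 49 == 52 is false
  recommendation letters ≥ 1: 3 ≥ 1 is true
  GPA between 2.96 and 3.95: 2.92 in [2.96, 3.95] is false
  SAT score ≥ 1418: 1174 ≥ 1418 is false
Combine:
[1.1.1.1.1] false OR false OR false = false
[1.1.1.1] NOT false = true
[1.1.1] NOT true = false
[1.1.2.1.1] false AND true = false
[1.1.2.1.2] true OR true = true
[1.1.2.1] false OR true = true
[1.1.2.2.1] true OR false = true
[1.1.2.2.2] false OR true = true
[1.1.2.2] true → true = true
[1.1.2] true AND true = true
[1.1] exactly-one(false, true) = true
[1] NOT true = false
[2] exactly-one(true, false, false) = true
[root] false AND true = false
Overall: false → rejected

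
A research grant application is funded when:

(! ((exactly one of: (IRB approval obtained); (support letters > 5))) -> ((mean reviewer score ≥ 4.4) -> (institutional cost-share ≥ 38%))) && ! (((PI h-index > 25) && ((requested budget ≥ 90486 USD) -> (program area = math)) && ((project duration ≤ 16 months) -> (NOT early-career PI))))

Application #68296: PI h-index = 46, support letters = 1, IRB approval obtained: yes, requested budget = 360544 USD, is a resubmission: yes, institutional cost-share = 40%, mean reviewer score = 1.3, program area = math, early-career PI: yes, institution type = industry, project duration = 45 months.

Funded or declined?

Atomic conditions:
  IRB approval obtained: yes → true
  support letters > 5: 1 > 5 is false
  mean reviewer score ≥ 4.4: 1.3 ≥ 4.4 is false
  institutional cost-share ≥ 38%: 40 ≥ 38 is true
  PI h-index > 25: 46 > 25 is true
  requested budget ≥ 90486 USD: 360544 ≥ 90486 is true
  program area = math: math == math is true
  project duration ≤ 16 months: 45 ≤ 16 is false
  NOT early-career PI: yes → false
Combine:
[1.1.1] exactly-one(true, false) = true
[1.1] NOT true = false
[1.2] false → true (antecedent false ⇒ implication holds) = true
[1] false → true (antecedent false ⇒ implication holds) = true
[2.1.2] true → true = true
[2.1.3] false → false (antecedent false ⇒ implication holds) = true
[2.1] true AND true AND true = true
[2] NOT true = false
[root] true AND false = false
Overall: false → declined

Declined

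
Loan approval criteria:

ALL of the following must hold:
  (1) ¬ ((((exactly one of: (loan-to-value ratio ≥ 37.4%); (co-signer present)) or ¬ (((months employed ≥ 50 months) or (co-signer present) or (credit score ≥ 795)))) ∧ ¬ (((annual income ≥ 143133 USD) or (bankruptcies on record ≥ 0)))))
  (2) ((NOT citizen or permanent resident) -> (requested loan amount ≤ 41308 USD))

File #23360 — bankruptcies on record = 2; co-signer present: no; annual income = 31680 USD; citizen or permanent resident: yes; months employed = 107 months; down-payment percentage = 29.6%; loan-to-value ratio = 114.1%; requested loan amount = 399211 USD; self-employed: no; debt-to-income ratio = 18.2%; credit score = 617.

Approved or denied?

Approved

Atomic conditions:
  loan-to-value ratio ≥ 37.4%: 114.1 ≥ 37.4 is true
  co-signer present: no → false
  months employed ≥ 50 months: 107 ≥ 50 is true
  credit score ≥ 795: 617 ≥ 795 is false
  annual income ≥ 143133 USD: 31680 ≥ 143133 is false
  bankruptcies on record ≥ 0: 2 ≥ 0 is true
  NOT citizen or permanent resident: yes → false
  requested loan amount ≤ 41308 USD: 399211 ≤ 41308 is false
Combine:
[1.1.1.1] exactly-one(true, false) = true
[1.1.1.2.1] true OR false OR false = true
[1.1.1.2] NOT true = false
[1.1.1] true OR false = true
[1.1.2.1] false OR true = true
[1.1.2] NOT true = false
[1.1] true AND false = false
[1] NOT false = true
[2] false → false (antecedent false ⇒ implication holds) = true
[root] true AND true = true
Overall: true → approved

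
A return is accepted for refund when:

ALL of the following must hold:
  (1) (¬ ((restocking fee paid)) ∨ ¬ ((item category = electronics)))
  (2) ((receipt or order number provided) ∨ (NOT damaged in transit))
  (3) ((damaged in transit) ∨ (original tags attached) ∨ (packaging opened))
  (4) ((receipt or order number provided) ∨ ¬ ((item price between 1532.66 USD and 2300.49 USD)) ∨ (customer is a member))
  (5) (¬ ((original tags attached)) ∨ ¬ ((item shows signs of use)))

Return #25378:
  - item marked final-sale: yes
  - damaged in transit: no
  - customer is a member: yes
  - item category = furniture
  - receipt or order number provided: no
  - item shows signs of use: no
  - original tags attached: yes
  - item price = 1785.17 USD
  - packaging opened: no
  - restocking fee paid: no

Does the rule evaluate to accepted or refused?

Atomic conditions:
  restocking fee paid: no → false
  item category = electronics: furniture == electronics is false
  receipt or order number provided: no → false
  NOT damaged in transit: no → true
  damaged in transit: no → false
  original tags attached: yes → true
  packaging opened: no → false
  item price between 1532.66 USD and 2300.49 USD: 1785.17 in [1532.66, 2300.49] is true
  customer is a member: yes → true
  item shows signs of use: no → false
Combine:
[1.1] NOT false = true
[1.2] NOT false = true
[1] true OR true = true
[2] false OR true = true
[3] false OR true OR false = true
[4.2] NOT true = false
[4] false OR false OR true = true
[5.1] NOT true = false
[5.2] NOT false = true
[5] false OR true = true
[root] true AND true AND true AND true AND true = true
Overall: true → accepted

Accepted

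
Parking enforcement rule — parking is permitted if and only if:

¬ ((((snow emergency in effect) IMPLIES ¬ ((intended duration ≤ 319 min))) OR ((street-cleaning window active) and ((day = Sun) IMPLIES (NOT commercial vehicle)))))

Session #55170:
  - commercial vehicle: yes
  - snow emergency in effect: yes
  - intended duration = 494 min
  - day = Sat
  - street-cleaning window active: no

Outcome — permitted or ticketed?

Ticketed

Atomic conditions:
  snow emergency in effect: yes → true
  intended duration ≤ 319 min: 494 ≤ 319 is false
  street-cleaning window active: no → false
  day = Sun: Sat == Sun is false
  NOT commercial vehicle: yes → false
Combine:
[1.1.2] NOT false = true
[1.1] true → true = true
[1.2.2] false → false (antecedent false ⇒ implication holds) = true
[1.2] false AND true = false
[1] true OR false = true
[root] NOT true = false
Overall: false → ticketed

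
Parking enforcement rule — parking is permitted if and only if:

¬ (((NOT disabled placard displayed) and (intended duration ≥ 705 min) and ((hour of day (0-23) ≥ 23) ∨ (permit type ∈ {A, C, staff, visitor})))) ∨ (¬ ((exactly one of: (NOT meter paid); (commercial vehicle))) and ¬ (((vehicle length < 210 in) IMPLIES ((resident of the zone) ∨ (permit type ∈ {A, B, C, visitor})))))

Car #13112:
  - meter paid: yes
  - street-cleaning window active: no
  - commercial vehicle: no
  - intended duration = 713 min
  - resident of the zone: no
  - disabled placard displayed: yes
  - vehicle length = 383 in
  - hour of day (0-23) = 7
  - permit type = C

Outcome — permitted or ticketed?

Permitted

Atomic conditions:
  NOT disabled placard displayed: yes → false
  intended duration ≥ 705 min: 713 ≥ 705 is true
  hour of day (0-23) ≥ 23: 7 ≥ 23 is false
  permit type ∈ {A, C, staff, visitor}: C is in the set → true
  NOT meter paid: yes → false
  commercial vehicle: no → false
  vehicle length < 210 in: 383 < 210 is false
  resident of the zone: no → false
  permit type ∈ {A, B, C, visitor}: C is in the set → true
Combine:
[1.1.3] false OR true = true
[1.1] false AND true AND true = false
[1] NOT false = true
[2.1.1] exactly-one(false, false) = false
[2.1] NOT false = true
[2.2.1.2] false OR true = true
[2.2.1] false → true (antecedent false ⇒ implication holds) = true
[2.2] NOT true = false
[2] true AND false = false
[root] true OR false = true
Overall: true → permitted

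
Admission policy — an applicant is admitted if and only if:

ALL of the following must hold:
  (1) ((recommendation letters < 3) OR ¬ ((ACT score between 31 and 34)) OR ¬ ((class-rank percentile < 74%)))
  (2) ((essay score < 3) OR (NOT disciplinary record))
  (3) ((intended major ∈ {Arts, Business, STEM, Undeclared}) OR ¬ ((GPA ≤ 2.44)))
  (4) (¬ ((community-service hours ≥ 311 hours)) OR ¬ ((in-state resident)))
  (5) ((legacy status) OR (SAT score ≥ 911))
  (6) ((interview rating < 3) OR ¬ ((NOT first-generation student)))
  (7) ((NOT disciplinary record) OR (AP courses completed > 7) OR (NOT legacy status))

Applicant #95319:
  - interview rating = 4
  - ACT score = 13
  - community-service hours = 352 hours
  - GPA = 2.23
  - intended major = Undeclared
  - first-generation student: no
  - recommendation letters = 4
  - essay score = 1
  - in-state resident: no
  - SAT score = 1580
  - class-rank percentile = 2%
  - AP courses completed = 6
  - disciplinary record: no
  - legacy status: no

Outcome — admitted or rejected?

Atomic conditions:
  recommendation letters < 3: 4 < 3 is false
  ACT score between 31 and 34: 13 in [31, 34] is false
  class-rank percentile < 74%: 2 < 74 is true
  essay score < 3: 1 < 3 is true
  NOT disciplinary record: no → true
  intended major ∈ {Arts, Business, STEM, Undeclared}: Undeclared is in the set → true
  GPA ≤ 2.44: 2.23 ≤ 2.44 is true
  community-service hours ≥ 311 hours: 352 ≥ 311 is true
  in-state resident: no → false
  legacy status: no → false
  SAT score ≥ 911: 1580 ≥ 911 is true
  interview rating < 3: 4 < 3 is false
  NOT first-generation student: no → true
  AP courses completed > 7: 6 > 7 is false
  NOT legacy status: no → true
Combine:
[1.2] NOT false = true
[1.3] NOT true = false
[1] false OR true OR false = true
[2] true OR true = true
[3.2] NOT true = false
[3] true OR false = true
[4.1] NOT true = false
[4.2] NOT false = true
[4] false OR true = true
[5] false OR true = true
[6.2] NOT true = false
[6] false OR false = false
[7] true OR false OR true = true
[root] true AND true AND true AND true AND true AND false AND true = false
Overall: false → rejected

Rejected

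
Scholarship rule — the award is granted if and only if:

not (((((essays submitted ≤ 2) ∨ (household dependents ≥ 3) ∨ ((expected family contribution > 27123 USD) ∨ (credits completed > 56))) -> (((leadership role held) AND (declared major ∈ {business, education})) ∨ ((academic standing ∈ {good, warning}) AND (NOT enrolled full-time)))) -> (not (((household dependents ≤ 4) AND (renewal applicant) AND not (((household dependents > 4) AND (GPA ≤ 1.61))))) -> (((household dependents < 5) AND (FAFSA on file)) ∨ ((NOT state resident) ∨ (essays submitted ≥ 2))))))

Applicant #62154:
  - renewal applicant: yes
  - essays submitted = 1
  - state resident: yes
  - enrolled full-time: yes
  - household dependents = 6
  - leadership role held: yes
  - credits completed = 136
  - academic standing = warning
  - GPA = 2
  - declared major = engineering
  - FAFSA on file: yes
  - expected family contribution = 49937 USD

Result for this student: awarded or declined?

Atomic conditions:
  essays submitted ≤ 2: 1 ≤ 2 is true
  household dependents ≥ 3: 6 ≥ 3 is true
  expected family contribution > 27123 USD: 49937 > 27123 is true
  credits completed > 56: 136 > 56 is true
  leadership role held: yes → true
  declared major ∈ {business, education}: engineering is not in the set → false
  academic standing ∈ {good, warning}: warning is in the set → true
  NOT enrolled full-time: yes → false
  household dependents ≤ 4: 6 ≤ 4 is false
  renewal applicant: yes → true
  household dependents > 4: 6 > 4 is true
  GPA ≤ 1.61: 2 ≤ 1.61 is false
  household dependents < 5: 6 < 5 is false
  FAFSA on file: yes → true
  NOT state resident: yes → false
  essays submitted ≥ 2: 1 ≥ 2 is false
Combine:
[1.1.1.3] true OR true = true
[1.1.1] true OR true OR true = true
[1.1.2.1] true AND false = false
[1.1.2.2] true AND false = false
[1.1.2] false OR false = false
[1.1] true → false = false
[1.2.1.1.3.1] true AND false = false
[1.2.1.1.3] NOT false = true
[1.2.1.1] false AND true AND true = false
[1.2.1] NOT false = true
[1.2.2.1] false AND true = false
[1.2.2.2] false OR false = false
[1.2.2] false OR false = false
[1.2] true → false = false
[1] false → false (antecedent false ⇒ implication holds) = true
[root] NOT true = false
Overall: false → declined

Declined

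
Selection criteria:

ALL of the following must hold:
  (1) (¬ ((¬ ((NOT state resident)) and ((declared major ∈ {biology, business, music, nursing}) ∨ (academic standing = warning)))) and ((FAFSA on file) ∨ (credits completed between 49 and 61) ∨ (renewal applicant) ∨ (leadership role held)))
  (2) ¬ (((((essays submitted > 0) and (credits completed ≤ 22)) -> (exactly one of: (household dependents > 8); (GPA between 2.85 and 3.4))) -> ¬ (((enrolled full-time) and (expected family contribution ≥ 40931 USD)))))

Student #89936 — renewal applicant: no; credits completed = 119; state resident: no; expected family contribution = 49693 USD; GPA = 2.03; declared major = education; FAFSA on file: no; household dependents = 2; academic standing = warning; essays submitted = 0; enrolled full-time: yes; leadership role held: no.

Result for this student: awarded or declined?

Declined

Atomic conditions:
  NOT state resident: no → true
  declared major ∈ {biology, business, music, nursing}: education is not in the set → false
  academic standing = warning: warning == warning is true
  FAFSA on file: no → false
  credits completed between 49 and 61: 119 in [49, 61] is false
  renewal applicant: no → false
  leadership role held: no → false
  essays submitted > 0: 0 > 0 is false
  credits completed ≤ 22: 119 ≤ 22 is false
  household dependents > 8: 2 > 8 is false
  GPA between 2.85 and 3.4: 2.03 in [2.85, 3.4] is false
  enrolled full-time: yes → true
  expected family contribution ≥ 40931 USD: 49693 ≥ 40931 is true
Combine:
[1.1.1.1] NOT true = false
[1.1.1.2] false OR true = true
[1.1.1] false AND true = false
[1.1] NOT false = true
[1.2] false OR false OR false OR false = false
[1] true AND false = false
[2.1.1.1] false AND false = false
[2.1.1.2] exactly-one(false, false) = false
[2.1.1] false → false (antecedent false ⇒ implication holds) = true
[2.1.2.1] true AND true = true
[2.1.2] NOT true = false
[2.1] true → false = false
[2] NOT false = true
[root] false AND true = false
Overall: false → declined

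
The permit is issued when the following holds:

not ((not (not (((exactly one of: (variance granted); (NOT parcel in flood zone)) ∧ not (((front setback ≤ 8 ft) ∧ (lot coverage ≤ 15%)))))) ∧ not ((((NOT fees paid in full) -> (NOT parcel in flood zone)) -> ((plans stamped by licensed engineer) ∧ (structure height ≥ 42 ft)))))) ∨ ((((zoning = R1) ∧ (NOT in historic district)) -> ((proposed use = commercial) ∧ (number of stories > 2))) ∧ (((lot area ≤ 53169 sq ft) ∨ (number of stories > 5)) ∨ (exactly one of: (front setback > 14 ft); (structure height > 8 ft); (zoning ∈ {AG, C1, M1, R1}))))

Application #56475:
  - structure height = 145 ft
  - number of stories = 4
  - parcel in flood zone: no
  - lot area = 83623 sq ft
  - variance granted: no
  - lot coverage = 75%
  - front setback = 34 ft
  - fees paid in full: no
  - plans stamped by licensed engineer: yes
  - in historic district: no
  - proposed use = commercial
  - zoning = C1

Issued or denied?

Atomic conditions:
  variance granted: no → false
  NOT parcel in flood zone: no → true
  front setback ≤ 8 ft: 34 ≤ 8 is false
  lot coverage ≤ 15%: 75 ≤ 15 is false
  NOT fees paid in full: no → true
  plans stamped by licensed engineer: yes → true
  structure height ≥ 42 ft: 145 ≥ 42 is true
  zoning = R1: C1 == R1 is false
  NOT in historic district: no → true
  proposed use = commercial: commercial == commercial is true
  number of stories > 2: 4 > 2 is true
  lot area ≤ 53169 sq ft: 83623 ≤ 53169 is false
  number of stories > 5: 4 > 5 is false
  front setback > 14 ft: 34 > 14 is true
  structure height > 8 ft: 145 > 8 is true
  zoning ∈ {AG, C1, M1, R1}: C1 is in the set → true
Combine:
[1.1.1.1.1.1] exactly-one(false, true) = true
[1.1.1.1.1.2.1] false AND false = false
[1.1.1.1.1.2] NOT false = true
[1.1.1.1.1] true AND true = true
[1.1.1.1] NOT true = false
[1.1.1] NOT false = true
[1.1.2.1.1] true → true = true
[1.1.2.1.2] true AND true = true
[1.1.2.1] true → true = true
[1.1.2] NOT true = false
[1.1] true AND false = false
[1] NOT false = true
[2.1.1] false AND true = false
[2.1.2] true AND true = true
[2.1] false → true (antecedent false ⇒ implication holds) = true
[2.2.1] false OR false = false
[2.2.2] exactly-one(true, true, true) = false
[2.2] false OR false = false
[2] true AND false = false
[root] true OR false = true
Overall: true → issued

Issued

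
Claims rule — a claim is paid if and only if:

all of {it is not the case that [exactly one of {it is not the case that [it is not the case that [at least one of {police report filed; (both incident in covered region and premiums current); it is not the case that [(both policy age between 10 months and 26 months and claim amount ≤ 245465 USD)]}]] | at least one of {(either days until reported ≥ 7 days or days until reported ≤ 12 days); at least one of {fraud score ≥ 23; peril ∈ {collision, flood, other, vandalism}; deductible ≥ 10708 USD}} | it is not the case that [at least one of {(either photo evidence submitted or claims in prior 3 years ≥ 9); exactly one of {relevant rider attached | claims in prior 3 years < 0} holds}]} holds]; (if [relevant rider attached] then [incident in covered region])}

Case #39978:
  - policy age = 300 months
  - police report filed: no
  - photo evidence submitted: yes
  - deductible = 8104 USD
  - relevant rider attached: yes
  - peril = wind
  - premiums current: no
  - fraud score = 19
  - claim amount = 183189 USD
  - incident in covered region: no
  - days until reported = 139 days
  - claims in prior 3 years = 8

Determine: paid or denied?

Atomic conditions:
  police report filed: no → false
  incident in covered region: no → false
  premiums current: no → false
  policy age between 10 months and 26 months: 300 in [10, 26] is false
  claim amount ≤ 245465 USD: 183189 ≤ 245465 is true
  days until reported ≥ 7 days: 139 ≥ 7 is true
  days until reported ≤ 12 days: 139 ≤ 12 is false
  fraud score ≥ 23: 19 ≥ 23 is false
  peril ∈ {collision, flood, other, vandalism}: wind is not in the set → false
  deductible ≥ 10708 USD: 8104 ≥ 10708 is false
  photo evidence submitted: yes → true
  claims in prior 3 years ≥ 9: 8 ≥ 9 is false
  relevant rider attached: yes → true
  claims in prior 3 years < 0: 8 < 0 is false
Combine:
[1.1.1.1.1.2] false AND false = false
[1.1.1.1.1.3.1] false AND true = false
[1.1.1.1.1.3] NOT false = true
[1.1.1.1.1] false OR false OR true = true
[1.1.1.1] NOT true = false
[1.1.1] NOT false = true
[1.1.2.1] true OR false = true
[1.1.2.2] false OR false OR false = false
[1.1.2] true OR false = true
[1.1.3.1.1] true OR false = true
[1.1.3.1.2] exactly-one(true, false) = true
[1.1.3.1] true OR true = true
[1.1.3] NOT true = false
[1.1] exactly-one(true, true, false) = false
[1] NOT false = true
[2] true → false = false
[root] true AND false = false
Overall: false → denied

Denied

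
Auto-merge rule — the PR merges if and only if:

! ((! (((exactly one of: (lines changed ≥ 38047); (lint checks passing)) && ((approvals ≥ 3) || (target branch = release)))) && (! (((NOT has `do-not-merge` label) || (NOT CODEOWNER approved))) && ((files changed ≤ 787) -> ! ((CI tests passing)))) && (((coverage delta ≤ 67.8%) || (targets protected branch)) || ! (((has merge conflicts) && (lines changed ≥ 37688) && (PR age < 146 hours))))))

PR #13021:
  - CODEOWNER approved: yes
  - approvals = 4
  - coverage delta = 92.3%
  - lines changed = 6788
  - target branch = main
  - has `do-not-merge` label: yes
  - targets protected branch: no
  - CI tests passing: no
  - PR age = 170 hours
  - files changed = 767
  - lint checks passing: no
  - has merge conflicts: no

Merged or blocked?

Atomic conditions:
  lines changed ≥ 38047: 6788 ≥ 38047 is false
  lint checks passing: no → false
  approvals ≥ 3: 4 ≥ 3 is true
  target branch = release: main == release is false
  NOT has `do-not-merge` label: yes → false
  NOT CODEOWNER approved: yes → false
  files changed ≤ 787: 767 ≤ 787 is true
  CI tests passing: no → false
  coverage delta ≤ 67.8%: 92.3 ≤ 67.8 is false
  targets protected branch: no → false
  has merge conflicts: no → false
  lines changed ≥ 37688: 6788 ≥ 37688 is false
  PR age < 146 hours: 170 < 146 is false
Combine:
[1.1.1.1] exactly-one(false, false) = false
[1.1.1.2] true OR false = true
[1.1.1] false AND true = false
[1.1] NOT false = true
[1.2.1.1] false OR false = false
[1.2.1] NOT false = true
[1.2.2.2] NOT false = true
[1.2.2] true → true = true
[1.2] true AND true = true
[1.3.1] false OR false = false
[1.3.2.1] false AND false AND false = false
[1.3.2] NOT false = true
[1.3] false OR true = true
[1] true AND true AND true = true
[root] NOT true = false
Overall: false → blocked

Blocked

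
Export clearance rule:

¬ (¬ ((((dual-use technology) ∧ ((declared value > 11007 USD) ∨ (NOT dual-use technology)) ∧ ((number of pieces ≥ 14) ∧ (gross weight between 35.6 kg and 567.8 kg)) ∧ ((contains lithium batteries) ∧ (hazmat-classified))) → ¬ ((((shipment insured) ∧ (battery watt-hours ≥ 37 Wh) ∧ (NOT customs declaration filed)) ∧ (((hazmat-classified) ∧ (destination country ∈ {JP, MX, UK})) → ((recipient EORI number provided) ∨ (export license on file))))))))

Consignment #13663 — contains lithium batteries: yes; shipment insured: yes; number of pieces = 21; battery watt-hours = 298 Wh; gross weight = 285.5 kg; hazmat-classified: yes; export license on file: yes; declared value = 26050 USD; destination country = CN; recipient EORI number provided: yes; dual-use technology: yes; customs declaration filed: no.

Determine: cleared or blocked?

Blocked

Atomic conditions:
  dual-use technology: yes → true
  declared value > 11007 USD: 26050 > 11007 is true
  NOT dual-use technology: yes → false
  number of pieces ≥ 14: 21 ≥ 14 is true
  gross weight between 35.6 kg and 567.8 kg: 285.5 in [35.6, 567.8] is true
  contains lithium batteries: yes → true
  hazmat-classified: yes → true
  shipment insured: yes → true
  battery watt-hours ≥ 37 Wh: 298 ≥ 37 is true
  NOT customs declaration filed: no → true
  destination country ∈ {JP, MX, UK}: CN is not in the set → false
  recipient EORI number provided: yes → true
  export license on file: yes → true
Combine:
[1.1.1.2] true OR false = true
[1.1.1.3] true AND true = true
[1.1.1.4] true AND true = true
[1.1.1] true AND true AND true AND true = true
[1.1.2.1.1] true AND true AND true = true
[1.1.2.1.2.1] true AND false = false
[1.1.2.1.2.2] true OR true = true
[1.1.2.1.2] false → true (antecedent false ⇒ implication holds) = true
[1.1.2.1] true AND true = true
[1.1.2] NOT true = false
[1.1] true → false = false
[1] NOT false = true
[root] NOT true = false
Overall: false → blocked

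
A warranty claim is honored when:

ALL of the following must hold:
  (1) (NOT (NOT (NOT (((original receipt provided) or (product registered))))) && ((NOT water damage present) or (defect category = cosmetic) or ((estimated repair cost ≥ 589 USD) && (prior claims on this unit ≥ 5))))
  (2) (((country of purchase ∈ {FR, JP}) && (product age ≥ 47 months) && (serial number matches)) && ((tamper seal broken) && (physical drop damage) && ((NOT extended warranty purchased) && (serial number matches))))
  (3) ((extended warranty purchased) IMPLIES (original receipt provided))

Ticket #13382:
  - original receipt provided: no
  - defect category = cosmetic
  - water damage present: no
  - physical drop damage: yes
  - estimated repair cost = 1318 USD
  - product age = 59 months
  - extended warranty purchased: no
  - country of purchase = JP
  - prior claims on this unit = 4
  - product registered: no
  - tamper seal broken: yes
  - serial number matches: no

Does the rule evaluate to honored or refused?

Refused

Atomic conditions:
  original receipt provided: no → false
  product registered: no → false
  NOT water damage present: no → true
  defect category = cosmetic: cosmetic == cosmetic is true
  estimated repair cost ≥ 589 USD: 1318 ≥ 589 is true
  prior claims on this unit ≥ 5: 4 ≥ 5 is false
  country of purchase ∈ {FR, JP}: JP is in the set → true
  product age ≥ 47 months: 59 ≥ 47 is true
  serial number matches: no → false
  tamper seal broken: yes → true
  physical drop damage: yes → true
  NOT extended warranty purchased: no → true
  extended warranty purchased: no → false
Combine:
[1.1.1.1.1] false OR false = false
[1.1.1.1] NOT false = true
[1.1.1] NOT true = false
[1.1] NOT false = true
[1.2.3] true AND false = false
[1.2] true OR true OR false = true
[1] true AND true = true
[2.1] true AND true AND false = false
[2.2.3] true AND false = false
[2.2] true AND true AND false = false
[2] false AND false = false
[3] false → false (antecedent false ⇒ implication holds) = true
[root] true AND false AND true = false
Overall: false → refused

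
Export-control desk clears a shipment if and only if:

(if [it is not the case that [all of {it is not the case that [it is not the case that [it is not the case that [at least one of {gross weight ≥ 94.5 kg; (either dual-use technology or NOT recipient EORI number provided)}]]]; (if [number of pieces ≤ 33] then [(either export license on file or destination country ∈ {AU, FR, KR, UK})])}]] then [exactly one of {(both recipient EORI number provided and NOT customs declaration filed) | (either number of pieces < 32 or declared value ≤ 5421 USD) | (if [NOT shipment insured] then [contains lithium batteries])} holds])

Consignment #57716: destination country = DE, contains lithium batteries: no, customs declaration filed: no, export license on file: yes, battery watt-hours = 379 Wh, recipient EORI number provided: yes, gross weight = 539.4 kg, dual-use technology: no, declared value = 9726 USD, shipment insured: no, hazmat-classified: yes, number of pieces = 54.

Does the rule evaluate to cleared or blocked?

Atomic conditions:
  gross weight ≥ 94.5 kg: 539.4 ≥ 94.5 is true
  dual-use technology: no → false
  NOT recipient EORI number provided: yes → false
  number of pieces ≤ 33: 54 ≤ 33 is false
  export license on file: yes → true
  destination country ∈ {AU, FR, KR, UK}: DE is not in the set → false
  recipient EORI number provided: yes → true
  NOT customs declaration filed: no → true
  number of pieces < 32: 54 < 32 is false
  declared value ≤ 5421 USD: 9726 ≤ 5421 is false
  NOT shipment insured: no → true
  contains lithium batteries: no → false
Combine:
[1.1.1.1.1.1.2] false OR false = false
[1.1.1.1.1.1] true OR false = true
[1.1.1.1.1] NOT true = false
[1.1.1.1] NOT false = true
[1.1.1] NOT true = false
[1.1.2.2] true OR false = true
[1.1.2] false → true (antecedent false ⇒ implication holds) = true
[1.1] false AND true = false
[1] NOT false = true
[2.1] true AND true = true
[2.2] false OR false = false
[2.3] true → false = false
[2] exactly-one(true, false, false) = true
[root] true → true = true
Overall: true → cleared

Cleared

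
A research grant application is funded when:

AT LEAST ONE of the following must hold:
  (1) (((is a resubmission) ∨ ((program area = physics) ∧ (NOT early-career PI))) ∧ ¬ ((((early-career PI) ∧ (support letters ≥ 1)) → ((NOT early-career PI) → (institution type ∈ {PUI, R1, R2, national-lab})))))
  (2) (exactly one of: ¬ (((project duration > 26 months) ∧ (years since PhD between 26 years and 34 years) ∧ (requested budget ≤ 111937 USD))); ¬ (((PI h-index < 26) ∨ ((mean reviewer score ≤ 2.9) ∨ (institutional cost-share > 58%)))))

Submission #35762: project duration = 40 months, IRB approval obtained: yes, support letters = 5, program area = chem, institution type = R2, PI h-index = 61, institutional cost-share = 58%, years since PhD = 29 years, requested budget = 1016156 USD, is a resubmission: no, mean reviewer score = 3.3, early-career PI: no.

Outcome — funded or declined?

Declined

Atomic conditions:
  is a resubmission: no → false
  program area = physics: chem == physics is false
  NOT early-career PI: no → true
  early-career PI: no → false
  support letters ≥ 1: 5 ≥ 1 is true
  institution type ∈ {PUI, R1, R2, national-lab}: R2 is in the set → true
  project duration > 26 months: 40 > 26 is true
  years since PhD between 26 years and 34 years: 29 in [26, 34] is true
  requested budget ≤ 111937 USD: 1016156 ≤ 111937 is false
  PI h-index < 26: 61 < 26 is false
  mean reviewer score ≤ 2.9: 3.3 ≤ 2.9 is false
  institutional cost-share > 58%: 58 > 58 is false
Combine:
[1.1.2] false AND true = false
[1.1] false OR false = false
[1.2.1.1] false AND true = false
[1.2.1.2] true → true = true
[1.2.1] false → true (antecedent false ⇒ implication holds) = true
[1.2] NOT true = false
[1] false AND false = false
[2.1.1] true AND true AND false = false
[2.1] NOT false = true
[2.2.1.2] false OR false = false
[2.2.1] false OR false = false
[2.2] NOT false = true
[2] exactly-one(true, true) = false
[root] false OR false = false
Overall: false → declined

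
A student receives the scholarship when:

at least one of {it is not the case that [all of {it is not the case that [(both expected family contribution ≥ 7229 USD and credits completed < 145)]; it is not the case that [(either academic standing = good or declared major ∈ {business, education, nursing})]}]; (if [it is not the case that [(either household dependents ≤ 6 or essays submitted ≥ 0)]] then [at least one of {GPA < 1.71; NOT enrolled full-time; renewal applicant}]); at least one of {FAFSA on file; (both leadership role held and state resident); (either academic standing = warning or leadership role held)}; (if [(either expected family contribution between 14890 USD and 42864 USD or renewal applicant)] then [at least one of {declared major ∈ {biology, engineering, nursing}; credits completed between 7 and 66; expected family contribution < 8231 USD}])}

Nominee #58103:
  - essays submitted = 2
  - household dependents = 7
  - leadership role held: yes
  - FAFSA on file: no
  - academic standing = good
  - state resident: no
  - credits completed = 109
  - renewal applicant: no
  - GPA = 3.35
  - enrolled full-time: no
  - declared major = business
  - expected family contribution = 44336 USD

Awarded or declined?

Atomic conditions:
  expected family contribution ≥ 7229 USD: 44336 ≥ 7229 is true
  credits completed < 145: 109 < 145 is true
  academic standing = good: good == good is true
  declared major ∈ {business, education, nursing}: business is in the set → true
  household dependents ≤ 6: 7 ≤ 6 is false
  essays submitted ≥ 0: 2 ≥ 0 is true
  GPA < 1.71: 3.35 < 1.71 is false
  NOT enrolled full-time: no → true
  renewal applicant: no → false
  FAFSA on file: no → false
  leadership role held: yes → true
  state resident: no → false
  academic standing = warning: good == warning is false
  expected family contribution between 14890 USD and 42864 USD: 44336 in [14890, 42864] is false
  declared major ∈ {biology, engineering, nursing}: business is not in the set → false
  credits completed between 7 and 66: 109 in [7, 66] is false
  expected family contribution < 8231 USD: 44336 < 8231 is false
Combine:
[1.1.1.1] true AND true = true
[1.1.1] NOT true = false
[1.1.2.1] true OR true = true
[1.1.2] NOT true = false
[1.1] false AND false = false
[1] NOT false = true
[2.1.1] false OR true = true
[2.1] NOT true = false
[2.2] false OR true OR false = true
[2] false → true (antecedent false ⇒ implication holds) = true
[3.2] true AND false = false
[3.3] false OR true = true
[3] false OR false OR true = true
[4.1] false OR false = false
[4.2] false OR false OR false = false
[4] false → false (antecedent false ⇒ implication holds) = true
[root] true OR true OR true OR true = true
Overall: true → awarded

Awarded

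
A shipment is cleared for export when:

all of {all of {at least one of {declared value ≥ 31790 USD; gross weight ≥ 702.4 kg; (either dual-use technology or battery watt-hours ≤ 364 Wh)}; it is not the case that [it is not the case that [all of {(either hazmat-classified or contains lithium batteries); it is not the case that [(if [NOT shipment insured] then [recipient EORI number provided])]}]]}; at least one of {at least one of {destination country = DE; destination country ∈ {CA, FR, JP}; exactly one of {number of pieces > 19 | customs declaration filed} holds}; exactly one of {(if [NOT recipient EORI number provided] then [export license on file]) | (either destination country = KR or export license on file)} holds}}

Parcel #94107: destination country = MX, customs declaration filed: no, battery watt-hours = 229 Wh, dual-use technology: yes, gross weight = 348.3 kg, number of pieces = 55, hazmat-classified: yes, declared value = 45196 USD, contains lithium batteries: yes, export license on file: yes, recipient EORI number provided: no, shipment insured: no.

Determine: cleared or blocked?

Atomic conditions:
  declared value ≥ 31790 USD: 45196 ≥ 31790 is true
  gross weight ≥ 702.4 kg: 348.3 ≥ 702.4 is false
  dual-use technology: yes → true
  battery watt-hours ≤ 364 Wh: 229 ≤ 364 is true
  hazmat-classified: yes → true
  contains lithium batteries: yes → true
  NOT shipment insured: no → true
  recipient EORI number provided: no → false
  destination country = DE: MX == DE is false
  destination country ∈ {CA, FR, JP}: MX is not in the set → false
  number of pieces > 19: 55 > 19 is true
  customs declaration filed: no → false
  NOT recipient EORI number provided: no → true
  export license on file: yes → true
  destination country = KR: MX == KR is false
Combine:
[1.1.3] true OR true = true
[1.1] true OR false OR true = true
[1.2.1.1.1] true OR true = true
[1.2.1.1.2.1] true → false = false
[1.2.1.1.2] NOT false = true
[1.2.1.1] true AND true = true
[1.2.1] NOT true = false
[1.2] NOT false = true
[1] true AND true = true
[2.1.3] exactly-one(true, false) = true
[2.1] false OR false OR true = true
[2.2.1] true → true = true
[2.2.2] false OR true = true
[2.2] exactly-one(true, true) = false
[2] true OR false = true
[root] true AND true = true
Overall: true → cleared

Cleared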